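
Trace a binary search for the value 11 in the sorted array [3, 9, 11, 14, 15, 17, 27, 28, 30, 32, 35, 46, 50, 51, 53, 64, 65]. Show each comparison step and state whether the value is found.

Binary search for 11 in [3, 9, 11, 14, 15, 17, 27, 28, 30, 32, 35, 46, 50, 51, 53, 64, 65]:

lo=0, hi=16, mid=8, arr[mid]=30 -> 30 > 11, search left half
lo=0, hi=7, mid=3, arr[mid]=14 -> 14 > 11, search left half
lo=0, hi=2, mid=1, arr[mid]=9 -> 9 < 11, search right half
lo=2, hi=2, mid=2, arr[mid]=11 -> Found target at index 2!

Binary search finds 11 at index 2 after 4 comparisons. The search repeatedly halves the search space by comparing with the middle element.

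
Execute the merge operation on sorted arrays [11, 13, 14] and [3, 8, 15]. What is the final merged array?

Merging process:

Compare 11 vs 3: take 3 from right. Merged: [3]
Compare 11 vs 8: take 8 from right. Merged: [3, 8]
Compare 11 vs 15: take 11 from left. Merged: [3, 8, 11]
Compare 13 vs 15: take 13 from left. Merged: [3, 8, 11, 13]
Compare 14 vs 15: take 14 from left. Merged: [3, 8, 11, 13, 14]
Append remaining from right: [15]. Merged: [3, 8, 11, 13, 14, 15]

Final merged array: [3, 8, 11, 13, 14, 15]
Total comparisons: 5

The merged array is [3, 8, 11, 13, 14, 15], requiring 5 comparisons. The merge step runs in O(n) time where n is the total number of elements.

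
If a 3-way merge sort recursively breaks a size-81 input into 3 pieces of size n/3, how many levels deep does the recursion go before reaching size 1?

For divide and conquer with division factor 3:

Problem sizes at each level:
Level 0: 81
Level 1: 27
Level 2: 9
Level 3: 3
Level 4: 1

The root is level 0 and the size-1 base case is level 4 (the tree spans levels 0 through 4, i.e. 5 levels counting the root), so the depth is the number of divisions: log_3(81) = 4

The recursion tree depth is log_3(81) = 4. At each level, the problem size is divided by 3, so it takes 4 divisions to reduce to a base case of size 1. The algorithm makes 3 recursive calls at each level.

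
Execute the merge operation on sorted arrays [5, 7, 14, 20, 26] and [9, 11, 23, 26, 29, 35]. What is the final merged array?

Merging process:

Compare 5 vs 9: take 5 from left. Merged: [5]
Compare 7 vs 9: take 7 from left. Merged: [5, 7]
Compare 14 vs 9: take 9 from right. Merged: [5, 7, 9]
Compare 14 vs 11: take 11 from right. Merged: [5, 7, 9, 11]
Compare 14 vs 23: take 14 from left. Merged: [5, 7, 9, 11, 14]
Compare 20 vs 23: take 20 from left. Merged: [5, 7, 9, 11, 14, 20]
Compare 26 vs 23: take 23 from right. Merged: [5, 7, 9, 11, 14, 20, 23]
Compare 26 vs 26: take 26 from left. Merged: [5, 7, 9, 11, 14, 20, 23, 26]
Append remaining from right: [26, 29, 35]. Merged: [5, 7, 9, 11, 14, 20, 23, 26, 26, 29, 35]

Final merged array: [5, 7, 9, 11, 14, 20, 23, 26, 26, 29, 35]
Total comparisons: 8

The merged array is [5, 7, 9, 11, 14, 20, 23, 26, 26, 29, 35], requiring 8 comparisons. The merge step runs in O(n) time where n is the total number of elements.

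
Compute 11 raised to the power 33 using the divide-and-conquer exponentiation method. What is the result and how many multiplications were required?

Computing 11^33 by squaring (build up from 11^1; each line after the first costs one multiplication):

11^1 = 11
11^2 = (11^1)^2 = 11^2 = 121
11^4 = (11^2)^2 = 121^2 = 14641
11^8 = (11^4)^2 = 14641^2 = 214358881
11^16 = (11^8)^2 = 214358881^2 = 45949729863572161
11^32 = (11^16)^2 = 45949729863572161^2 = 2111377674535255285545615254209921
11^33 = 11 * 11^32 = 11 * 2111377674535255285545615254209921 = 23225154419887808141001767796309131

Result: 23225154419887808141001767796309131
Multiplications needed: 6 (6 lines after 11^1)

11^33 = 23225154419887808141001767796309131. Using exponentiation by squaring, this requires 6 multiplications. The key idea: if the exponent is even, square the half-power; if odd, multiply by the base once.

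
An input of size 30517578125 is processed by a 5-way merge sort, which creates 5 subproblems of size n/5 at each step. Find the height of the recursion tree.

For divide and conquer with division factor 5:

Problem sizes at each level:
Level 0: 30517578125
Level 1: 6103515625
Level 2: 1220703125
Level 3: 244140625
Level 4: 48828125
Level 5: 9765625
Level 6: 1953125
Level 7: 390625
Level 8: 78125
Level 9: 15625
Level 10: 3125
Level 11: 625
Level 12: 125
Level 13: 25
Level 14: 5
Level 15: 1

The root is level 0 and the size-1 base case is level 15 (the tree spans levels 0 through 15, i.e. 16 levels counting the root), so the depth is the number of divisions: log_5(30517578125) = 15

The recursion tree depth is log_5(30517578125) = 15. At each level, the problem size is divided by 5, so it takes 15 divisions to reduce to a base case of size 1. The algorithm makes 5 recursive calls at each level.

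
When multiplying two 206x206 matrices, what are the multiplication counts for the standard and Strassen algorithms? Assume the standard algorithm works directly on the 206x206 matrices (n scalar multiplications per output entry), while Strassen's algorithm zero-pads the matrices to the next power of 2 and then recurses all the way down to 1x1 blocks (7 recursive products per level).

Matrix multiplication for 206x206 matrices:

Strassen's algorithm requires power-of-2 dimensions. Pad 206x206 to 256x256 (next power of 2).

Standard algorithm: 206^3 = 8741816 multiplications
Strassen's algorithm: 7^(log2(256)) = 7^8 = 5764801 multiplications
Savings: 8741816 - 5764801 = 2977015 multiplications

Standard: 8741816 multiplications (206^3). Strassen: 5764801 multiplications (7^8, after padding to 256x256). Strassen reduces 8 recursive multiplications to 7 at each level.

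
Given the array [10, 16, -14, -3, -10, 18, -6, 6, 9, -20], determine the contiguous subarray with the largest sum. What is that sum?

Using Kadane's algorithm on [10, 16, -14, -3, -10, 18, -6, 6, 9, -20]:

Scanning through the array:
Position 1 (value 16): max_ending_here = 26, max_so_far = 26
Position 2 (value -14): max_ending_here = 12, max_so_far = 26
Position 3 (value -3): max_ending_here = 9, max_so_far = 26
Position 4 (value -10): max_ending_here = -1, max_so_far = 26
Position 5 (value 18): max_ending_here = 18, max_so_far = 26
Position 6 (value -6): max_ending_here = 12, max_so_far = 26
Position 7 (value 6): max_ending_here = 18, max_so_far = 26
Position 8 (value 9): max_ending_here = 27, max_so_far = 27
Position 9 (value -20): max_ending_here = 7, max_so_far = 27

Maximum subarray: [18, -6, 6, 9]
Maximum sum: 27

The maximum subarray is [18, -6, 6, 9] with sum 27. This subarray runs from index 5 to index 8.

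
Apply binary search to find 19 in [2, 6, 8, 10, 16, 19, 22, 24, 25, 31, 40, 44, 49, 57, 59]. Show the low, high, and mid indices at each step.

Binary search for 19 in [2, 6, 8, 10, 16, 19, 22, 24, 25, 31, 40, 44, 49, 57, 59]:

lo=0, hi=14, mid=7, arr[mid]=24 -> 24 > 19, search left half
lo=0, hi=6, mid=3, arr[mid]=10 -> 10 < 19, search right half
lo=4, hi=6, mid=5, arr[mid]=19 -> Found target at index 5!

Binary search finds 19 at index 5 after 3 comparisons. The search repeatedly halves the search space by comparing with the middle element.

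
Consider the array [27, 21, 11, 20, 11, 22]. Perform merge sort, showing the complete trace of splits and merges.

Merge sort trace:

Split: [27, 21, 11, 20, 11, 22] -> [27, 21, 11] and [20, 11, 22]
  Split: [27, 21, 11] -> [27] and [21, 11]
    Split: [21, 11] -> [21] and [11]
    Merge: [21] + [11] -> [11, 21]
  Merge: [27] + [11, 21] -> [11, 21, 27]
  Split: [20, 11, 22] -> [20] and [11, 22]
    Split: [11, 22] -> [11] and [22]
    Merge: [11] + [22] -> [11, 22]
  Merge: [20] + [11, 22] -> [11, 20, 22]
Merge: [11, 21, 27] + [11, 20, 22] -> [11, 11, 20, 21, 22, 27]

Final sorted array: [11, 11, 20, 21, 22, 27]

The merge sort proceeds by recursively splitting the array and merging sorted halves.
After all merges, the sorted array is [11, 11, 20, 21, 22, 27].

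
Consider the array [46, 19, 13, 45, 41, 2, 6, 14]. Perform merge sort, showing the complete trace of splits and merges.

Merge sort trace:

Split: [46, 19, 13, 45, 41, 2, 6, 14] -> [46, 19, 13, 45] and [41, 2, 6, 14]
  Split: [46, 19, 13, 45] -> [46, 19] and [13, 45]
    Split: [46, 19] -> [46] and [19]
    Merge: [46] + [19] -> [19, 46]
    Split: [13, 45] -> [13] and [45]
    Merge: [13] + [45] -> [13, 45]
  Merge: [19, 46] + [13, 45] -> [13, 19, 45, 46]
  Split: [41, 2, 6, 14] -> [41, 2] and [6, 14]
    Split: [41, 2] -> [41] and [2]
    Merge: [41] + [2] -> [2, 41]
    Split: [6, 14] -> [6] and [14]
    Merge: [6] + [14] -> [6, 14]
  Merge: [2, 41] + [6, 14] -> [2, 6, 14, 41]
Merge: [13, 19, 45, 46] + [2, 6, 14, 41] -> [2, 6, 13, 14, 19, 41, 45, 46]

Final sorted array: [2, 6, 13, 14, 19, 41, 45, 46]

The merge sort proceeds by recursively splitting the array and merging sorted halves.
After all merges, the sorted array is [2, 6, 13, 14, 19, 41, 45, 46].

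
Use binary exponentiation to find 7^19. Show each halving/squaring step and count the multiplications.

Computing 7^19 by squaring (build up from 7^1; each line after the first costs one multiplication):

7^1 = 7
7^2 = (7^1)^2 = 7^2 = 49
7^4 = (7^2)^2 = 49^2 = 2401
7^8 = (7^4)^2 = 2401^2 = 5764801
7^9 = 7 * 7^8 = 7 * 5764801 = 40353607
7^18 = (7^9)^2 = 40353607^2 = 1628413597910449
7^19 = 7 * 7^18 = 7 * 1628413597910449 = 11398895185373143

Result: 11398895185373143
Multiplications needed: 6 (6 lines after 7^1)

7^19 = 11398895185373143. Using exponentiation by squaring, this requires 6 multiplications. The key idea: if the exponent is even, square the half-power; if odd, multiply by the base once.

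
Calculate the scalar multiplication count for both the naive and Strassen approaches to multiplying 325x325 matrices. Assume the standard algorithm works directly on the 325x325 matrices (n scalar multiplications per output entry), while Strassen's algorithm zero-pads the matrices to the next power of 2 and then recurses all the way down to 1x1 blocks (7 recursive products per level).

Matrix multiplication for 325x325 matrices:

Strassen's algorithm requires power-of-2 dimensions. Pad 325x325 to 512x512 (next power of 2).

Standard algorithm: 325^3 = 34328125 multiplications
Strassen's algorithm: 7^(log2(512)) = 7^9 = 40353607 multiplications
Difference: 34328125 - 40353607 = -6025482 (Strassen uses MORE here due to padding overhead — for small or just-over-power-of-2 n, padding can outweigh the per-level savings)

Standard: 34328125 multiplications (325^3). Strassen: 40353607 multiplications (7^9, after padding to 512x512). Strassen reduces 8 recursive multiplications to 7 at each level.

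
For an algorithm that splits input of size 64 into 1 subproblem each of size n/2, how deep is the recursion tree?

For divide and conquer with division factor 2:

Problem sizes at each level:
Level 0: 64
Level 1: 32
Level 2: 16
Level 3: 8
Level 4: 4
Level 5: 2
Level 6: 1

The root is level 0 and the size-1 base case is level 6 (the tree spans levels 0 through 6, i.e. 7 levels counting the root), so the depth is the number of divisions: log_2(64) = 6

The recursion tree depth is log_2(64) = 6. At each level, the problem size is divided by 2, so it takes 6 divisions to reduce to a base case of size 1. The algorithm makes 1 recursive call at each level.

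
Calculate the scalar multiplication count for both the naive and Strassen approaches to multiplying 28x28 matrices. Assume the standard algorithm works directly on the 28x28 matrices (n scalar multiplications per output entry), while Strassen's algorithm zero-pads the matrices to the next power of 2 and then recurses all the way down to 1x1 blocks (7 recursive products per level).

Matrix multiplication for 28x28 matrices:

Strassen's algorithm requires power-of-2 dimensions. Pad 28x28 to 32x32 (next power of 2).

Standard algorithm: 28^3 = 21952 multiplications
Strassen's algorithm: 7^(log2(32)) = 7^5 = 16807 multiplications
Savings: 21952 - 16807 = 5145 multiplications

Standard: 21952 multiplications (28^3). Strassen: 16807 multiplications (7^5, after padding to 32x32). Strassen reduces 8 recursive multiplications to 7 at each level.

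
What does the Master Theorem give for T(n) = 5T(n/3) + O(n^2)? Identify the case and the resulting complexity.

Master Theorem for T(n) = 5T(n/3) + O(n^2):

a = 5, b = 3, c = 2
log_b(a) = log_3(5) = 1.4650

Case 3: c = 2 > log_3(5) = 1.4650
T(n) = O(n^2) = O(n^2)

For T(n) = 5T(n/3) + O(n^2): log_3(5) = 1.4650. This is Case 3 of the Master Theorem (c > log_b(a), work dominated by root), giving O(n^2).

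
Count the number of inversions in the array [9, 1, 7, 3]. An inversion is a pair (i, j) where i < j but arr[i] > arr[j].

Finding inversions in [9, 1, 7, 3]:

(0, 1): arr[0]=9 > arr[1]=1
(0, 2): arr[0]=9 > arr[2]=7
(0, 3): arr[0]=9 > arr[3]=3
(2, 3): arr[2]=7 > arr[3]=3

Total inversions: 4

The array has 4 inversion(s): (0,1), (0,2), (0,3), (2,3). Each pair (i,j) satisfies i < j and arr[i] > arr[j].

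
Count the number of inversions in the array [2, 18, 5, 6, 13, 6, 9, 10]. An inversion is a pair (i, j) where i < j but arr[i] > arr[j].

Finding inversions in [2, 18, 5, 6, 13, 6, 9, 10]:

(1, 2): arr[1]=18 > arr[2]=5
(1, 3): arr[1]=18 > arr[3]=6
(1, 4): arr[1]=18 > arr[4]=13
(1, 5): arr[1]=18 > arr[5]=6
(1, 6): arr[1]=18 > arr[6]=9
(1, 7): arr[1]=18 > arr[7]=10
(4, 5): arr[4]=13 > arr[5]=6
(4, 6): arr[4]=13 > arr[6]=9
(4, 7): arr[4]=13 > arr[7]=10

Total inversions: 9

The array has 9 inversion(s): (1,2), (1,3), (1,4), (1,5), (1,6), (1,7), (4,5), (4,6), (4,7). Each pair (i,j) satisfies i < j and arr[i] > arr[j].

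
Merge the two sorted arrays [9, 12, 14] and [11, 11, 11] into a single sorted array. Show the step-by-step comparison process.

Merging process:

Compare 9 vs 11: take 9 from left. Merged: [9]
Compare 12 vs 11: take 11 from right. Merged: [9, 11]
Compare 12 vs 11: take 11 from right. Merged: [9, 11, 11]
Compare 12 vs 11: take 11 from right. Merged: [9, 11, 11, 11]
Append remaining from left: [12, 14]. Merged: [9, 11, 11, 11, 12, 14]

Final merged array: [9, 11, 11, 11, 12, 14]
Total comparisons: 4

The merged array is [9, 11, 11, 11, 12, 14], requiring 4 comparisons. The merge step runs in O(n) time where n is the total number of elements.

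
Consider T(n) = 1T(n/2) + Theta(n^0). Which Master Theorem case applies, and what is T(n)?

Master Theorem for T(n) = 1T(n/2) + O(n^0):

a = 1, b = 2, c = 0
log_b(a) = log_2(1) = 0.0000

Case 2: c = 0 = log_2(1) = 0.0000
T(n) = O(n^0 log n) = O(log n)

For T(n) = 1T(n/2) + O(n^0): log_2(1) = 0.0000. This is Case 2 of the Master Theorem (c = log_b(a), equal work at all levels), giving O(log n).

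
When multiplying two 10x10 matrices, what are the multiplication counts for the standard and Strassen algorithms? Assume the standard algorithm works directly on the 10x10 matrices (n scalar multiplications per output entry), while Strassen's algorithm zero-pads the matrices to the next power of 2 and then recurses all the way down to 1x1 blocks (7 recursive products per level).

Matrix multiplication for 10x10 matrices:

Strassen's algorithm requires power-of-2 dimensions. Pad 10x10 to 16x16 (next power of 2).

Standard algorithm: 10^3 = 1000 multiplications
Strassen's algorithm: 7^(log2(16)) = 7^4 = 2401 multiplications
Difference: 1000 - 2401 = -1401 (Strassen uses MORE here due to padding overhead — for small or just-over-power-of-2 n, padding can outweigh the per-level savings)

Standard: 1000 multiplications (10^3). Strassen: 2401 multiplications (7^4, after padding to 16x16). Strassen reduces 8 recursive multiplications to 7 at each level.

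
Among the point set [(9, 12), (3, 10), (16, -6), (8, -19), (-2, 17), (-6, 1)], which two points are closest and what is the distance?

Computing all pairwise distances among 6 points:

d((9, 12), (3, 10)) = 6.3246 <-- minimum
d((9, 12), (16, -6)) = 19.3132
d((9, 12), (8, -19)) = 31.0161
d((9, 12), (-2, 17)) = 12.083
d((9, 12), (-6, 1)) = 18.6011
d((3, 10), (16, -6)) = 20.6155
d((3, 10), (8, -19)) = 29.4279
d((3, 10), (-2, 17)) = 8.6023
d((3, 10), (-6, 1)) = 12.7279
d((16, -6), (8, -19)) = 15.2643
d((16, -6), (-2, 17)) = 29.2062
d((16, -6), (-6, 1)) = 23.0868
d((8, -19), (-2, 17)) = 37.3631
d((8, -19), (-6, 1)) = 24.4131
d((-2, 17), (-6, 1)) = 16.4924

Closest pair: (9, 12) and (3, 10) with distance 6.3246

The closest pair is (9, 12) and (3, 10) with Euclidean distance 6.3246. For 6 points, brute-force pairwise comparison is shown above. For large n, the divide-and-conquer algorithm (sort by x, recurse on halves, check the dividing strip) achieves O(n log n).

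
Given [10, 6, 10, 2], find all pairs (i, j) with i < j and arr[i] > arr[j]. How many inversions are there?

Finding inversions in [10, 6, 10, 2]:

(0, 1): arr[0]=10 > arr[1]=6
(0, 3): arr[0]=10 > arr[3]=2
(1, 3): arr[1]=6 > arr[3]=2
(2, 3): arr[2]=10 > arr[3]=2

Total inversions: 4

The array has 4 inversion(s): (0,1), (0,3), (1,3), (2,3). Each pair (i,j) satisfies i < j and arr[i] > arr[j].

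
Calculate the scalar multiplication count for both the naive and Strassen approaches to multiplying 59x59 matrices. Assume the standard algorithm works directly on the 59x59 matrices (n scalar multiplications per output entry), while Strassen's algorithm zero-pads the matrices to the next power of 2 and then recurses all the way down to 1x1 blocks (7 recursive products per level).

Matrix multiplication for 59x59 matrices:

Strassen's algorithm requires power-of-2 dimensions. Pad 59x59 to 64x64 (next power of 2).

Standard algorithm: 59^3 = 205379 multiplications
Strassen's algorithm: 7^(log2(64)) = 7^6 = 117649 multiplications
Savings: 205379 - 117649 = 87730 multiplications

Standard: 205379 multiplications (59^3). Strassen: 117649 multiplications (7^6, after padding to 64x64). Strassen reduces 8 recursive multiplications to 7 at each level.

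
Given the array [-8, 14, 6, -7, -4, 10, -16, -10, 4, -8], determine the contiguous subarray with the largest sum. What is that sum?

Using Kadane's algorithm on [-8, 14, 6, -7, -4, 10, -16, -10, 4, -8]:

Scanning through the array:
Position 1 (value 14): max_ending_here = 14, max_so_far = 14
Position 2 (value 6): max_ending_here = 20, max_so_far = 20
Position 3 (value -7): max_ending_here = 13, max_so_far = 20
Position 4 (value -4): max_ending_here = 9, max_so_far = 20
Position 5 (value 10): max_ending_here = 19, max_so_far = 20
Position 6 (value -16): max_ending_here = 3, max_so_far = 20
Position 7 (value -10): max_ending_here = -7, max_so_far = 20
Position 8 (value 4): max_ending_here = 4, max_so_far = 20
Position 9 (value -8): max_ending_here = -4, max_so_far = 20

Maximum subarray: [14, 6]
Maximum sum: 20

The maximum subarray is [14, 6] with sum 20. This subarray runs from index 1 to index 2.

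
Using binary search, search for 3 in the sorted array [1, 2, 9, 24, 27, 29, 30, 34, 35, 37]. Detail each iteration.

Binary search for 3 in [1, 2, 9, 24, 27, 29, 30, 34, 35, 37]:

lo=0, hi=9, mid=4, arr[mid]=27 -> 27 > 3, search left half
lo=0, hi=3, mid=1, arr[mid]=2 -> 2 < 3, search right half
lo=2, hi=3, mid=2, arr[mid]=9 -> 9 > 3, search left half
lo=2 > hi=1, target 3 not found

Binary search determines that 3 is not in the array after 3 comparisons. The search space was exhausted without finding the target.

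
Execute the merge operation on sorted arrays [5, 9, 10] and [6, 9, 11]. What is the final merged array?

Merging process:

Compare 5 vs 6: take 5 from left. Merged: [5]
Compare 9 vs 6: take 6 from right. Merged: [5, 6]
Compare 9 vs 9: take 9 from left. Merged: [5, 6, 9]
Compare 10 vs 9: take 9 from right. Merged: [5, 6, 9, 9]
Compare 10 vs 11: take 10 from left. Merged: [5, 6, 9, 9, 10]
Append remaining from right: [11]. Merged: [5, 6, 9, 9, 10, 11]

Final merged array: [5, 6, 9, 9, 10, 11]
Total comparisons: 5

The merged array is [5, 6, 9, 9, 10, 11], requiring 5 comparisons. The merge step runs in O(n) time where n is the total number of elements.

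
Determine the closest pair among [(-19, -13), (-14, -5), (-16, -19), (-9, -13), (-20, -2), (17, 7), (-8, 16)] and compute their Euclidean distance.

Computing all pairwise distances among 7 points:

d((-19, -13), (-14, -5)) = 9.434
d((-19, -13), (-16, -19)) = 6.7082 <-- minimum
d((-19, -13), (-9, -13)) = 10.0
d((-19, -13), (-20, -2)) = 11.0454
d((-19, -13), (17, 7)) = 41.1825
d((-19, -13), (-8, 16)) = 31.0161
d((-14, -5), (-16, -19)) = 14.1421
d((-14, -5), (-9, -13)) = 9.434
d((-14, -5), (-20, -2)) = 6.7082 <-- minimum
d((-14, -5), (17, 7)) = 33.2415
d((-14, -5), (-8, 16)) = 21.8403
d((-16, -19), (-9, -13)) = 9.2195
d((-16, -19), (-20, -2)) = 17.4642
d((-16, -19), (17, 7)) = 42.0119
d((-16, -19), (-8, 16)) = 35.9026
d((-9, -13), (-20, -2)) = 15.5563
d((-9, -13), (17, 7)) = 32.8024
d((-9, -13), (-8, 16)) = 29.0172
d((-20, -2), (17, 7)) = 38.0789
d((-20, -2), (-8, 16)) = 21.6333
d((17, 7), (-8, 16)) = 26.5707

Minimum distance: 6.7082 (tie among 2 pairs: (-19, -13) and (-16, -19); (-14, -5) and (-20, -2))

The minimum Euclidean distance is 6.7082. There is a tie: 2 pairs achieve this minimum — (-19, -13) and (-16, -19); (-14, -5) and (-20, -2). Any of these is a valid closest pair. For 7 points, brute-force pairwise comparison is shown above. For large n, the divide-and-conquer algorithm (sort by x, recurse on halves, check the dividing strip) achieves O(n log n).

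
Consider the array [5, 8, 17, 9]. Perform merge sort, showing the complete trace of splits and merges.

Merge sort trace:

Split: [5, 8, 17, 9] -> [5, 8] and [17, 9]
  Split: [5, 8] -> [5] and [8]
  Merge: [5] + [8] -> [5, 8]
  Split: [17, 9] -> [17] and [9]
  Merge: [17] + [9] -> [9, 17]
Merge: [5, 8] + [9, 17] -> [5, 8, 9, 17]

Final sorted array: [5, 8, 9, 17]

The merge sort proceeds by recursively splitting the array and merging sorted halves.
After all merges, the sorted array is [5, 8, 9, 17].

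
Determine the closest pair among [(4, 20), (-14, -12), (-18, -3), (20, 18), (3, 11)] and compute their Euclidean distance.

Computing all pairwise distances among 5 points:

d((4, 20), (-14, -12)) = 36.7151
d((4, 20), (-18, -3)) = 31.8277
d((4, 20), (20, 18)) = 16.1245
d((4, 20), (3, 11)) = 9.0554 <-- minimum
d((-14, -12), (-18, -3)) = 9.8489
d((-14, -12), (20, 18)) = 45.3431
d((-14, -12), (3, 11)) = 28.6007
d((-18, -3), (20, 18)) = 43.4166
d((-18, -3), (3, 11)) = 25.2389
d((20, 18), (3, 11)) = 18.3848

Closest pair: (4, 20) and (3, 11) with distance 9.0554

The closest pair is (4, 20) and (3, 11) with Euclidean distance 9.0554. For 5 points, brute-force pairwise comparison is shown above. For large n, the divide-and-conquer algorithm (sort by x, recurse on halves, check the dividing strip) achieves O(n log n).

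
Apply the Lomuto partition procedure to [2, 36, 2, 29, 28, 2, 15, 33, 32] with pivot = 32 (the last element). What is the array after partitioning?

Lomuto partition with pivot = 32:

Initial array: [2, 36, 2, 29, 28, 2, 15, 33, 32]

arr[0]=2 <= 32: swap with position 0, array becomes [2, 36, 2, 29, 28, 2, 15, 33, 32]
arr[1]=36 > 32: no swap
arr[2]=2 <= 32: swap with position 1, array becomes [2, 2, 36, 29, 28, 2, 15, 33, 32]
arr[3]=29 <= 32: swap with position 2, array becomes [2, 2, 29, 36, 28, 2, 15, 33, 32]
arr[4]=28 <= 32: swap with position 3, array becomes [2, 2, 29, 28, 36, 2, 15, 33, 32]
arr[5]=2 <= 32: swap with position 4, array becomes [2, 2, 29, 28, 2, 36, 15, 33, 32]
arr[6]=15 <= 32: swap with position 5, array becomes [2, 2, 29, 28, 2, 15, 36, 33, 32]
arr[7]=33 > 32: no swap

Place pivot at position 6: [2, 2, 29, 28, 2, 15, 32, 33, 36]
Pivot position: 6

After partitioning with pivot 32, the array becomes [2, 2, 29, 28, 2, 15, 32, 33, 36]. The pivot is placed at index 6. All elements to the left of the pivot are <= 32, and all elements to the right are > 32.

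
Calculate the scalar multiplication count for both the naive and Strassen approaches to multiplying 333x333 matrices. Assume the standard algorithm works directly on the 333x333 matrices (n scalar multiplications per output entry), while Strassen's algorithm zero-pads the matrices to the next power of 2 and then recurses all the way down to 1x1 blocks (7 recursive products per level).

Matrix multiplication for 333x333 matrices:

Strassen's algorithm requires power-of-2 dimensions. Pad 333x333 to 512x512 (next power of 2).

Standard algorithm: 333^3 = 36926037 multiplications
Strassen's algorithm: 7^(log2(512)) = 7^9 = 40353607 multiplications
Difference: 36926037 - 40353607 = -3427570 (Strassen uses MORE here due to padding overhead — for small or just-over-power-of-2 n, padding can outweigh the per-level savings)

Standard: 36926037 multiplications (333^3). Strassen: 40353607 multiplications (7^9, after padding to 512x512). Strassen reduces 8 recursive multiplications to 7 at each level.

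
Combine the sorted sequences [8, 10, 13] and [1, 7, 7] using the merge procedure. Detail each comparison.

Merging process:

Compare 8 vs 1: take 1 from right. Merged: [1]
Compare 8 vs 7: take 7 from right. Merged: [1, 7]
Compare 8 vs 7: take 7 from right. Merged: [1, 7, 7]
Append remaining from left: [8, 10, 13]. Merged: [1, 7, 7, 8, 10, 13]

Final merged array: [1, 7, 7, 8, 10, 13]
Total comparisons: 3

The merged array is [1, 7, 7, 8, 10, 13], requiring 3 comparisons. The merge step runs in O(n) time where n is the total number of elements.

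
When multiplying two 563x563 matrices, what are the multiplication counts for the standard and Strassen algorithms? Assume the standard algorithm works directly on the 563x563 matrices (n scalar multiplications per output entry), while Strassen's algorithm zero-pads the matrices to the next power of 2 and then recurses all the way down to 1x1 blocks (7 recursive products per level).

Matrix multiplication for 563x563 matrices:

Strassen's algorithm requires power-of-2 dimensions. Pad 563x563 to 1024x1024 (next power of 2).

Standard algorithm: 563^3 = 178453547 multiplications
Strassen's algorithm: 7^(log2(1024)) = 7^10 = 282475249 multiplications
Difference: 178453547 - 282475249 = -104021702 (Strassen uses MORE here due to padding overhead — for small or just-over-power-of-2 n, padding can outweigh the per-level savings)

Standard: 178453547 multiplications (563^3). Strassen: 282475249 multiplications (7^10, after padding to 1024x1024). Strassen reduces 8 recursive multiplications to 7 at each level.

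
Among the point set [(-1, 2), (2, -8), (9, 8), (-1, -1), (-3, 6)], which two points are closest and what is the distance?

Computing all pairwise distances among 5 points:

d((-1, 2), (2, -8)) = 10.4403
d((-1, 2), (9, 8)) = 11.6619
d((-1, 2), (-1, -1)) = 3.0 <-- minimum
d((-1, 2), (-3, 6)) = 4.4721
d((2, -8), (9, 8)) = 17.4642
d((2, -8), (-1, -1)) = 7.6158
d((2, -8), (-3, 6)) = 14.8661
d((9, 8), (-1, -1)) = 13.4536
d((9, 8), (-3, 6)) = 12.1655
d((-1, -1), (-3, 6)) = 7.2801

Closest pair: (-1, 2) and (-1, -1) with distance 3.0

The closest pair is (-1, 2) and (-1, -1) with Euclidean distance 3.0. For 5 points, brute-force pairwise comparison is shown above. For large n, the divide-and-conquer algorithm (sort by x, recurse on halves, check the dividing strip) achieves O(n log n).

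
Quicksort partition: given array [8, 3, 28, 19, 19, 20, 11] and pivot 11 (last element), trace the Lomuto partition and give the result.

Lomuto partition with pivot = 11:

Initial array: [8, 3, 28, 19, 19, 20, 11]

arr[0]=8 <= 11: swap with position 0, array becomes [8, 3, 28, 19, 19, 20, 11]
arr[1]=3 <= 11: swap with position 1, array becomes [8, 3, 28, 19, 19, 20, 11]
arr[2]=28 > 11: no swap
arr[3]=19 > 11: no swap
arr[4]=19 > 11: no swap
arr[5]=20 > 11: no swap

Place pivot at position 2: [8, 3, 11, 19, 19, 20, 28]
Pivot position: 2

After partitioning with pivot 11, the array becomes [8, 3, 11, 19, 19, 20, 28]. The pivot is placed at index 2. All elements to the left of the pivot are <= 11, and all elements to the right are > 11.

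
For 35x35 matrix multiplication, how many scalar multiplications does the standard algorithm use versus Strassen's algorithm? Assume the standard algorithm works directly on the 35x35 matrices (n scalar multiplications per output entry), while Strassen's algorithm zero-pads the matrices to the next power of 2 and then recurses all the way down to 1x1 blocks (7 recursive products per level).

Matrix multiplication for 35x35 matrices:

Strassen's algorithm requires power-of-2 dimensions. Pad 35x35 to 64x64 (next power of 2).

Standard algorithm: 35^3 = 42875 multiplications
Strassen's algorithm: 7^(log2(64)) = 7^6 = 117649 multiplications
Difference: 42875 - 117649 = -74774 (Strassen uses MORE here due to padding overhead — for small or just-over-power-of-2 n, padding can outweigh the per-level savings)

Standard: 42875 multiplications (35^3). Strassen: 117649 multiplications (7^6, after padding to 64x64). Strassen reduces 8 recursive multiplications to 7 at each level.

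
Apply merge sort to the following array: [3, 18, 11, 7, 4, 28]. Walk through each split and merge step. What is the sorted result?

Merge sort trace:

Split: [3, 18, 11, 7, 4, 28] -> [3, 18, 11] and [7, 4, 28]
  Split: [3, 18, 11] -> [3] and [18, 11]
    Split: [18, 11] -> [18] and [11]
    Merge: [18] + [11] -> [11, 18]
  Merge: [3] + [11, 18] -> [3, 11, 18]
  Split: [7, 4, 28] -> [7] and [4, 28]
    Split: [4, 28] -> [4] and [28]
    Merge: [4] + [28] -> [4, 28]
  Merge: [7] + [4, 28] -> [4, 7, 28]
Merge: [3, 11, 18] + [4, 7, 28] -> [3, 4, 7, 11, 18, 28]

Final sorted array: [3, 4, 7, 11, 18, 28]

The merge sort proceeds by recursively splitting the array and merging sorted halves.
After all merges, the sorted array is [3, 4, 7, 11, 18, 28].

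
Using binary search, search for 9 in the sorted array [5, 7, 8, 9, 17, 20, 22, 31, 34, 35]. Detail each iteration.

Binary search for 9 in [5, 7, 8, 9, 17, 20, 22, 31, 34, 35]:

lo=0, hi=9, mid=4, arr[mid]=17 -> 17 > 9, search left half
lo=0, hi=3, mid=1, arr[mid]=7 -> 7 < 9, search right half
lo=2, hi=3, mid=2, arr[mid]=8 -> 8 < 9, search right half
lo=3, hi=3, mid=3, arr[mid]=9 -> Found target at index 3!

Binary search finds 9 at index 3 after 4 comparisons. The search repeatedly halves the search space by comparing with the middle element.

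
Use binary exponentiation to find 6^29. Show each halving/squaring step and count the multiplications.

Computing 6^29 by squaring (build up from 6^1; each line after the first costs one multiplication):

6^1 = 6
6^2 = (6^1)^2 = 6^2 = 36
6^3 = 6 * 6^2 = 6 * 36 = 216
6^6 = (6^3)^2 = 216^2 = 46656
6^7 = 6 * 6^6 = 6 * 46656 = 279936
6^14 = (6^7)^2 = 279936^2 = 78364164096
6^28 = (6^14)^2 = 78364164096^2 = 6140942214464815497216
6^29 = 6 * 6^28 = 6 * 6140942214464815497216 = 36845653286788892983296

Result: 36845653286788892983296
Multiplications needed: 7 (7 lines after 6^1)

6^29 = 36845653286788892983296. Using exponentiation by squaring, this requires 7 multiplications. The key idea: if the exponent is even, square the half-power; if odd, multiply by the base once.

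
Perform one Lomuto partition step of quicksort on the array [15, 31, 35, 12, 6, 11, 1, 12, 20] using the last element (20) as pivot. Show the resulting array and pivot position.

Lomuto partition with pivot = 20:

Initial array: [15, 31, 35, 12, 6, 11, 1, 12, 20]

arr[0]=15 <= 20: swap with position 0, array becomes [15, 31, 35, 12, 6, 11, 1, 12, 20]
arr[1]=31 > 20: no swap
arr[2]=35 > 20: no swap
arr[3]=12 <= 20: swap with position 1, array becomes [15, 12, 35, 31, 6, 11, 1, 12, 20]
arr[4]=6 <= 20: swap with position 2, array becomes [15, 12, 6, 31, 35, 11, 1, 12, 20]
arr[5]=11 <= 20: swap with position 3, array becomes [15, 12, 6, 11, 35, 31, 1, 12, 20]
arr[6]=1 <= 20: swap with position 4, array becomes [15, 12, 6, 11, 1, 31, 35, 12, 20]
arr[7]=12 <= 20: swap with position 5, array becomes [15, 12, 6, 11, 1, 12, 35, 31, 20]

Place pivot at position 6: [15, 12, 6, 11, 1, 12, 20, 31, 35]
Pivot position: 6

After partitioning with pivot 20, the array becomes [15, 12, 6, 11, 1, 12, 20, 31, 35]. The pivot is placed at index 6. All elements to the left of the pivot are <= 20, and all elements to the right are > 20.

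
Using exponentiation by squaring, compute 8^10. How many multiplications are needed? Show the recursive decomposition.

Computing 8^10 by squaring (build up from 8^1; each line after the first costs one multiplication):

8^1 = 8
8^2 = (8^1)^2 = 8^2 = 64
8^4 = (8^2)^2 = 64^2 = 4096
8^5 = 8 * 8^4 = 8 * 4096 = 32768
8^10 = (8^5)^2 = 32768^2 = 1073741824

Result: 1073741824
Multiplications needed: 4 (4 lines after 8^1)

8^10 = 1073741824. Using exponentiation by squaring, this requires 4 multiplications. The key idea: if the exponent is even, square the half-power; if odd, multiply by the base once.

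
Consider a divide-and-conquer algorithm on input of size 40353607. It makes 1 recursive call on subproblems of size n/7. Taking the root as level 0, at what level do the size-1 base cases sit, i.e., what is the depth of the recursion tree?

For divide and conquer with division factor 7:

Problem sizes at each level:
Level 0: 40353607
Level 1: 5764801
Level 2: 823543
Level 3: 117649
Level 4: 16807
Level 5: 2401
Level 6: 343
Level 7: 49
Level 8: 7
Level 9: 1

The root is level 0 and the size-1 base case is level 9 (the tree spans levels 0 through 9, i.e. 10 levels counting the root), so the depth is the number of divisions: log_7(40353607) = 9

The recursion tree depth is log_7(40353607) = 9. At each level, the problem size is divided by 7, so it takes 9 divisions to reduce to a base case of size 1. The algorithm makes 1 recursive call at each level.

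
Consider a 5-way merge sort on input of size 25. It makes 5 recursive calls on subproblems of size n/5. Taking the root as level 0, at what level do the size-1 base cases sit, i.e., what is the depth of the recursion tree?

For divide and conquer with division factor 5:

Problem sizes at each level:
Level 0: 25
Level 1: 5
Level 2: 1

The root is level 0 and the size-1 base case is level 2 (the tree spans levels 0 through 2, i.e. 3 levels counting the root), so the depth is the number of divisions: log_5(25) = 2

The recursion tree depth is log_5(25) = 2. At each level, the problem size is divided by 5, so it takes 2 divisions to reduce to a base case of size 1. The algorithm makes 5 recursive calls at each level.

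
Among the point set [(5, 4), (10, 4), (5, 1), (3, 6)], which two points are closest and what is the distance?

Computing all pairwise distances among 4 points:

d((5, 4), (10, 4)) = 5.0
d((5, 4), (5, 1)) = 3.0
d((5, 4), (3, 6)) = 2.8284 <-- minimum
d((10, 4), (5, 1)) = 5.831
d((10, 4), (3, 6)) = 7.2801
d((5, 1), (3, 6)) = 5.3852

Closest pair: (5, 4) and (3, 6) with distance 2.8284

The closest pair is (5, 4) and (3, 6) with Euclidean distance 2.8284. For 4 points, brute-force pairwise comparison is shown above. For large n, the divide-and-conquer algorithm (sort by x, recurse on halves, check the dividing strip) achieves O(n log n).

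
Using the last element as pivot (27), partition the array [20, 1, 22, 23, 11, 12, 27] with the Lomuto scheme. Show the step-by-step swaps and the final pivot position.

Lomuto partition with pivot = 27:

Initial array: [20, 1, 22, 23, 11, 12, 27]

arr[0]=20 <= 27: swap with position 0, array becomes [20, 1, 22, 23, 11, 12, 27]
arr[1]=1 <= 27: swap with position 1, array becomes [20, 1, 22, 23, 11, 12, 27]
arr[2]=22 <= 27: swap with position 2, array becomes [20, 1, 22, 23, 11, 12, 27]
arr[3]=23 <= 27: swap with position 3, array becomes [20, 1, 22, 23, 11, 12, 27]
arr[4]=11 <= 27: swap with position 4, array becomes [20, 1, 22, 23, 11, 12, 27]
arr[5]=12 <= 27: swap with position 5, array becomes [20, 1, 22, 23, 11, 12, 27]

Place pivot at position 6: [20, 1, 22, 23, 11, 12, 27]
Pivot position: 6

After partitioning with pivot 27, the array becomes [20, 1, 22, 23, 11, 12, 27]. The pivot is placed at index 6. All elements to the left of the pivot are <= 27, and all elements to the right are > 27.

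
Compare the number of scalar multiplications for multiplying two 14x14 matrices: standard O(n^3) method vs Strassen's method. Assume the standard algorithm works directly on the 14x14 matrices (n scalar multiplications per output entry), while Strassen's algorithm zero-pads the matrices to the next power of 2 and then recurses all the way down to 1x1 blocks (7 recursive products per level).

Matrix multiplication for 14x14 matrices:

Strassen's algorithm requires power-of-2 dimensions. Pad 14x14 to 16x16 (next power of 2).

Standard algorithm: 14^3 = 2744 multiplications
Strassen's algorithm: 7^(log2(16)) = 7^4 = 2401 multiplications
Savings: 2744 - 2401 = 343 multiplications

Standard: 2744 multiplications (14^3). Strassen: 2401 multiplications (7^4, after padding to 16x16). Strassen reduces 8 recursive multiplications to 7 at each level.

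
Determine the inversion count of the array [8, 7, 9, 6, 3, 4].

Finding inversions in [8, 7, 9, 6, 3, 4]:

(0, 1): arr[0]=8 > arr[1]=7
(0, 3): arr[0]=8 > arr[3]=6
(0, 4): arr[0]=8 > arr[4]=3
(0, 5): arr[0]=8 > arr[5]=4
(1, 3): arr[1]=7 > arr[3]=6
(1, 4): arr[1]=7 > arr[4]=3
(1, 5): arr[1]=7 > arr[5]=4
(2, 3): arr[2]=9 > arr[3]=6
(2, 4): arr[2]=9 > arr[4]=3
(2, 5): arr[2]=9 > arr[5]=4
(3, 4): arr[3]=6 > arr[4]=3
(3, 5): arr[3]=6 > arr[5]=4

Total inversions: 12

The array has 12 inversion(s): (0,1), (0,3), (0,4), (0,5), (1,3), (1,4), (1,5), (2,3), (2,4), (2,5), (3,4), (3,5). Each pair (i,j) satisfies i < j and arr[i] > arr[j].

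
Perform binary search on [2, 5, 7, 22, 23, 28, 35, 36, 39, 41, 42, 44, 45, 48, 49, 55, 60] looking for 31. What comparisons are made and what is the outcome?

Binary search for 31 in [2, 5, 7, 22, 23, 28, 35, 36, 39, 41, 42, 44, 45, 48, 49, 55, 60]:

lo=0, hi=16, mid=8, arr[mid]=39 -> 39 > 31, search left half
lo=0, hi=7, mid=3, arr[mid]=22 -> 22 < 31, search right half
lo=4, hi=7, mid=5, arr[mid]=28 -> 28 < 31, search right half
lo=6, hi=7, mid=6, arr[mid]=35 -> 35 > 31, search left half
lo=6 > hi=5, target 31 not found

Binary search determines that 31 is not in the array after 4 comparisons. The search space was exhausted without finding the target.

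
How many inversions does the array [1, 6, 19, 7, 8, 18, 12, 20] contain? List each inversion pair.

Finding inversions in [1, 6, 19, 7, 8, 18, 12, 20]:

(2, 3): arr[2]=19 > arr[3]=7
(2, 4): arr[2]=19 > arr[4]=8
(2, 5): arr[2]=19 > arr[5]=18
(2, 6): arr[2]=19 > arr[6]=12
(5, 6): arr[5]=18 > arr[6]=12

Total inversions: 5

The array has 5 inversion(s): (2,3), (2,4), (2,5), (2,6), (5,6). Each pair (i,j) satisfies i < j and arr[i] > arr[j].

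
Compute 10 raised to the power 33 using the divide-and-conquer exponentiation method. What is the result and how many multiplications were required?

Computing 10^33 by squaring (build up from 10^1; each line after the first costs one multiplication):

10^1 = 10
10^2 = (10^1)^2 = 10^2 = 100
10^4 = (10^2)^2 = 100^2 = 10000
10^8 = (10^4)^2 = 10000^2 = 100000000
10^16 = (10^8)^2 = 100000000^2 = 10000000000000000
10^32 = (10^16)^2 = 10000000000000000^2 = 100000000000000000000000000000000
10^33 = 10 * 10^32 = 10 * 100000000000000000000000000000000 = 1000000000000000000000000000000000

Result: 1000000000000000000000000000000000
Multiplications needed: 6 (6 lines after 10^1)

10^33 = 1000000000000000000000000000000000. Using exponentiation by squaring, this requires 6 multiplications. The key idea: if the exponent is even, square the half-power; if odd, multiply by the base once.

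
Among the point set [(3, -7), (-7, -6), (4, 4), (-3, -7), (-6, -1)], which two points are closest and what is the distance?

Computing all pairwise distances among 5 points:

d((3, -7), (-7, -6)) = 10.0499
d((3, -7), (4, 4)) = 11.0454
d((3, -7), (-3, -7)) = 6.0
d((3, -7), (-6, -1)) = 10.8167
d((-7, -6), (4, 4)) = 14.8661
d((-7, -6), (-3, -7)) = 4.1231 <-- minimum
d((-7, -6), (-6, -1)) = 5.099
d((4, 4), (-3, -7)) = 13.0384
d((4, 4), (-6, -1)) = 11.1803
d((-3, -7), (-6, -1)) = 6.7082

Closest pair: (-7, -6) and (-3, -7) with distance 4.1231

The closest pair is (-7, -6) and (-3, -7) with Euclidean distance 4.1231. For 5 points, brute-force pairwise comparison is shown above. For large n, the divide-and-conquer algorithm (sort by x, recurse on halves, check the dividing strip) achieves O(n log n).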